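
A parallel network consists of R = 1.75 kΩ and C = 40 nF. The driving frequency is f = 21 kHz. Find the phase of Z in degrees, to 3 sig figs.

-83.8°

ω = 2πf = 131900 rad/s
X_C = 1/(ωC) = 189 Ω
Parallel: admittances add. Y = 1/R + jωC
Y = (0.000571 + j0.00528) S
|Y| = 0.00531 S → |Z| = 1/|Y| = 188 Ω, ∠Z = −∠Y = -83.8°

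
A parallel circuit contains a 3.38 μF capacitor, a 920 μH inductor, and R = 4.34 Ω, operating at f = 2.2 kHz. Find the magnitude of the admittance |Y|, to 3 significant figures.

233 mS

ω = 2πf = 13820 rad/s
X_L = ωL = 12.7 Ω
X_C = 1/(ωC) = 21.4 Ω
Parallel: admittances add. Y = 1/R + 1/(jωL) + jωC
Y = (0.230 − j0.0319) S
|Y| = 0.233 S → |Z| = 1/|Y| = 4.30 Ω, ∠Z = −∠Y = 7.89°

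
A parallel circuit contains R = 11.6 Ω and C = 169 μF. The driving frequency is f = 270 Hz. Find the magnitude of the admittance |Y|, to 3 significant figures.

ω = 2πf = 1696 rad/s
X_C = 1/(ωC) = 3.49 Ω
Parallel: admittances add. Y = 1/R + jωC
Y = (0.0862 + j0.287) S
|Y| = 0.299 S → |Z| = 1/|Y| = 3.34 Ω, ∠Z = −∠Y = -73.3°

299 mS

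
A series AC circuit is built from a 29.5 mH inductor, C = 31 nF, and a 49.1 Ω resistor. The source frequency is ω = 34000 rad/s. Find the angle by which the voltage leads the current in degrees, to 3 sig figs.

47.8°

X_L = ωL = 1000 Ω
X_C = 1/(ωC) = 949 Ω
Net reactance X = X_L − X_C = 54.2 Ω
Z = 49.1 + j54.2 Ω
|Z| = √(49.1² + 54.2²) = 73.2 Ω
∠Z = arctan(54.2/49.1) = 47.8°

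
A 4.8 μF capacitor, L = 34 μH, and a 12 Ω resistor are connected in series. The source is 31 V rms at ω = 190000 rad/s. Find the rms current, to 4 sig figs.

X_L = ωL = 6.460 Ω
X_C = 1/(ωC) = 1.096 Ω
Net reactance X = X_L − X_C = 5.364 Ω
Z = 12.00 + j5.364 Ω
|Z| = √(12.00² + 5.364²) = 13.14 Ω
I = V/|Z| = 31/13.14 = 2.358 A

2.358 A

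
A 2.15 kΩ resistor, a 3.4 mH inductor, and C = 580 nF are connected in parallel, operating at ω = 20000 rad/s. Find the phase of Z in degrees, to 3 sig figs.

X_L = ωL = 68.0 Ω
X_C = 1/(ωC) = 86.2 Ω
Parallel: admittances add. Y = 1/R + 1/(jωL) + jωC
Y = (0.000465 − j0.00311) S
|Y| = 0.00314 S → |Z| = 1/|Y| = 318 Ω, ∠Z = −∠Y = 81.5°

81.5°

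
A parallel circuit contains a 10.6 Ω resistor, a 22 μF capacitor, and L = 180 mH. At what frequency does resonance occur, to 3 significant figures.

ω₀ = 1/√(LC) = 1/√(0.18 × 2.2e-05) = 502.5 rad/s
f₀ = ω₀/(2π) = 80.0 Hz

80.0 Hz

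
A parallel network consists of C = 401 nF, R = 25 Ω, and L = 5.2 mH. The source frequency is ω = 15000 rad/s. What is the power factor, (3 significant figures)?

X_L = ωL = 78.0 Ω
X_C = 1/(ωC) = 166 Ω
Parallel: admittances add. Y = 1/R + 1/(jωL) + jωC
Y = (0.0400 − j0.00681) S
|Y| = 0.0406 S → |Z| = 1/|Y| = 24.6 Ω, ∠Z = −∠Y = 9.66°
cos φ = cos(9.66°) = 0.986

0.986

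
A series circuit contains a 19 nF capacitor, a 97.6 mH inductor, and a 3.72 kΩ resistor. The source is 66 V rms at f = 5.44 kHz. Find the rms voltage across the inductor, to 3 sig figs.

ω = 2πf = 34180 rad/s
X_L = ωL = 3340 Ω
X_C = 1/(ωC) = 1540 Ω
Net reactance X = X_L − X_C = 1800 Ω
Z = 3720 + j1800 Ω
|Z| = √(3720² + 1800²) = 4130 Ω
I = V/|Z| = 16.0 mA
V_L = I·|Z_L| = 0.0160 × 3340 = 53.3 V

53.3 V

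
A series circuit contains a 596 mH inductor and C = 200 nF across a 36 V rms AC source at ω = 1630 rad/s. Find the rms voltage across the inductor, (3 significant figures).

16.7 V

X_L = ωL = 971 Ω
X_C = 1/(ωC) = 3070 Ω
Net reactance X = X_L − X_C = -2100 Ω
Z = − j2100 Ω
|Z| = √(0² + 2100²) = 2100 Ω
I = V/|Z| = 17.2 mA
V_L = I·|Z_L| = 0.0172 × 971 = 16.7 V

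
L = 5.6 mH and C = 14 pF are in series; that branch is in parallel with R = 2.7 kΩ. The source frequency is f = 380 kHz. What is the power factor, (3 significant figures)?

ω = 2πf = 2.388e+06 rad/s
X_L = ωL = 13400 Ω
X_C = 1/(ωC) = 29900 Ω
Branch 1: Z₁ = R = 2700 Ω
Branch 2 (series LC): Z₂ = j(X_L − X_C) = −j16500 Ω
Parallel: Z = Z₁Z₂/(Z₁+Z₂), |Z| = 2660 Ω, ∠Z = -9.27°
cos φ = cos(-9.27°) = 0.987

0.987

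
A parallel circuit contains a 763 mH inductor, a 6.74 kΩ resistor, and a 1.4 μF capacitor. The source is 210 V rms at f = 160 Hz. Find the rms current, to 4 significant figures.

38.02 mA

ω = 2πf = 1005 rad/s
X_L = ωL = 767.1 Ω
X_C = 1/(ωC) = 710.5 Ω
Parallel: admittances add. Y = 1/R + 1/(jωL) + jωC
Y = (0.0001484 + j0.0001037) S
|Y| = 0.0001810 S → |Z| = 1/|Y| = 5524 Ω, ∠Z = −∠Y = -34.96°
I = V/|Z| = 210/5524 = 38.02 mA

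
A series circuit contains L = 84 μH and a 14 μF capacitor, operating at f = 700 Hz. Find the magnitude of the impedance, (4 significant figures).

15.87 Ω

ω = 2πf = 4398 rad/s
X_L = ωL = 0.3695 Ω
X_C = 1/(ωC) = 16.24 Ω
Net reactance X = X_L − X_C = -15.87 Ω
Z = − j15.87 Ω
|Z| = √(0² + 15.87²) = 15.87 Ω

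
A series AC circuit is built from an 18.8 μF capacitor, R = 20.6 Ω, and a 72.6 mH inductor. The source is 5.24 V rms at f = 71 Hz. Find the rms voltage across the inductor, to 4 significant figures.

ω = 2πf = 446.1 rad/s
X_L = ωL = 32.39 Ω
X_C = 1/(ωC) = 119.2 Ω
Net reactance X = X_L − X_C = -86.85 Ω
Z = 20.60 − j86.85 Ω
|Z| = √(20.60² + 86.85²) = 89.26 Ω
I = V/|Z| = 58.71 mA
V_L = I·|Z_L| = 0.05871 × 32.39 = 1.901 V

1.901 V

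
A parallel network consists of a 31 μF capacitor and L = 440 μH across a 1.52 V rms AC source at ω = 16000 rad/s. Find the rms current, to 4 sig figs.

538.0 mA

X_L = ωL = 7.040 Ω
X_C = 1/(ωC) = 2.016 Ω
Parallel: admittances add. Y = 1/(jωL) + jωC
Y = (0 + j0.3540) S
|Y| = 0.3540 S → |Z| = 1/|Y| = 2.825 Ω, ∠Z = −∠Y = -90.00°
I = V/|Z| = 1.52/2.825 = 538.0 mA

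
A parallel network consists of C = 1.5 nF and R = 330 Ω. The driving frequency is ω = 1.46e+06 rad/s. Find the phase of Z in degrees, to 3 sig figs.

X_C = 1/(ωC) = 457 Ω
Parallel: admittances add. Y = 1/R + jωC
Y = (0.00303 + j0.00219) S
|Y| = 0.00374 S → |Z| = 1/|Y| = 267 Ω, ∠Z = −∠Y = -35.9°

-35.9°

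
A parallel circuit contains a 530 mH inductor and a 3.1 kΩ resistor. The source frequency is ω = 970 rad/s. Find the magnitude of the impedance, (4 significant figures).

X_L = ωL = 514.1 Ω
Parallel: admittances add. Y = 1/R + 1/(jωL)
Y = (0.0003226 − j0.001945) S
|Y| = 0.001972 S → |Z| = 1/|Y| = 507.2 Ω, ∠Z = −∠Y = 80.58°

507.2 Ω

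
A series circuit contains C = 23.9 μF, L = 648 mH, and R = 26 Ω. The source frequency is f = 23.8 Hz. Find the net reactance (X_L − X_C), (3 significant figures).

ω = 2πf = 149.5 rad/s
X_L = ωL = 96.9 Ω
X_C = 1/(ωC) = 280 Ω
X = 96.9 − 280 = -183 Ω

-183 Ω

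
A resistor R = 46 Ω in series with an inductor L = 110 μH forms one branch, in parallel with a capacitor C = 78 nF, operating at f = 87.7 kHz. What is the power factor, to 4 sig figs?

0.2374

ω = 2πf = 551000 rad/s
X_L = ωL = 60.61 Ω
X_C = 1/(ωC) = 23.27 Ω
Branch 1 (R+jX_L): Z₁ = 46.00 + j60.61 Ω, |Z₁| = 76.09 Ω
Branch 2 (−jX_C): Z₂ = −j23.27 Ω
Parallel: Z = Z₁Z₂/(Z₁+Z₂), |Z| = 29.88 Ω, ∠Z = -76.27°
cos φ = cos(-76.27°) = 0.2374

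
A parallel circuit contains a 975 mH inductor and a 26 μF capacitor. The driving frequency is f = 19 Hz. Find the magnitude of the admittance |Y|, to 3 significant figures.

5.49 mS

ω = 2πf = 119.4 rad/s
X_L = ωL = 116 Ω
X_C = 1/(ωC) = 322 Ω
Parallel: admittances add. Y = 1/(jωL) + jωC
Y = (0 − j0.00549) S
|Y| = 0.00549 S → |Z| = 1/|Y| = 182 Ω, ∠Z = −∠Y = 90.0°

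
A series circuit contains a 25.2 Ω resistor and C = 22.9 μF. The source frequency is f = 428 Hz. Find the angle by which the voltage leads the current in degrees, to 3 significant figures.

-32.8°

ω = 2πf = 2689 rad/s
X_C = 1/(ωC) = 16.2 Ω
Z = 25.2 − j16.2 Ω
|Z| = √(25.2² + 16.2²) = 30.0 Ω
∠Z = arctan(-16.2/25.2) = -32.8°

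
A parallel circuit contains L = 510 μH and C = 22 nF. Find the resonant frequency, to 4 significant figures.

ω₀ = 1/√(LC) = 1/√(0.00051 × 2.2e-08) = 298500 rad/s
f₀ = ω₀/(2π) = 47.51 kHz

47.51 kHz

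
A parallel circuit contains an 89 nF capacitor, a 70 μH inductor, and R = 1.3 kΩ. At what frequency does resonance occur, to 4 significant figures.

63.76 kHz

ω₀ = 1/√(LC) = 1/√(7e-05 × 8.9e-08) = 400600 rad/s
f₀ = ω₀/(2π) = 63.76 kHz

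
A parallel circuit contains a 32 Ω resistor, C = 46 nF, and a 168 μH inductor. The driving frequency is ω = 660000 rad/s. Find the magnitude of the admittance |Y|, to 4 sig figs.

X_L = ωL = 110.9 Ω
X_C = 1/(ωC) = 32.94 Ω
Parallel: admittances add. Y = 1/R + 1/(jωL) + jωC
Y = (0.03125 + j0.02134) S
|Y| = 0.03784 S → |Z| = 1/|Y| = 26.43 Ω, ∠Z = −∠Y = -34.33°

37.84 mS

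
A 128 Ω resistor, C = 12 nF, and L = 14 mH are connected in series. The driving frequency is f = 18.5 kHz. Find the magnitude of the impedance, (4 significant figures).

ω = 2πf = 116200 rad/s
X_L = ωL = 1627 Ω
X_C = 1/(ωC) = 716.9 Ω
Net reactance X = X_L − X_C = 910.4 Ω
Z = 128.0 + j910.4 Ω
|Z| = √(128.0² + 910.4²) = 919.4 Ω

919.4 Ω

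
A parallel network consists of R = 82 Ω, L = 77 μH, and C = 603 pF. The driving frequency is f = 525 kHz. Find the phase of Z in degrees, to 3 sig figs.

9.08°

ω = 2πf = 3.299e+06 rad/s
X_L = ωL = 254 Ω
X_C = 1/(ωC) = 503 Ω
Parallel: admittances add. Y = 1/R + 1/(jωL) + jωC
Y = (0.0122 − j0.00195) S
|Y| = 0.0123 S → |Z| = 1/|Y| = 81.0 Ω, ∠Z = −∠Y = 9.08°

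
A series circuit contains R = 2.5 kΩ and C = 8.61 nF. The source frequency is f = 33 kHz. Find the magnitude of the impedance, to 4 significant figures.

ω = 2πf = 207300 rad/s
X_C = 1/(ωC) = 560.1 Ω
Z = 2500 − j560.1 Ω
|Z| = √(2500² + 560.1²) = 2562 Ω

2562 Ω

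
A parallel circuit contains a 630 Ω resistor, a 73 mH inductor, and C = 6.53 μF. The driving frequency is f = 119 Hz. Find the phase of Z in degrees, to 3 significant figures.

83.3°

ω = 2πf = 747.7 rad/s
X_L = ωL = 54.6 Ω
X_C = 1/(ωC) = 205 Ω
Parallel: admittances add. Y = 1/R + 1/(jωL) + jωC
Y = (0.00159 − j0.0134) S
|Y| = 0.0135 S → |Z| = 1/|Y| = 73.9 Ω, ∠Z = −∠Y = 83.3°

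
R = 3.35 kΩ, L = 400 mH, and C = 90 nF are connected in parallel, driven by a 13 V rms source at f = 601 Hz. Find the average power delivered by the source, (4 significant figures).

50.45 mW

ω = 2πf = 3776 rad/s
X_L = ωL = 1510 Ω
X_C = 1/(ωC) = 2942 Ω
Parallel: admittances add. Y = 1/R + 1/(jωL) + jωC
Y = (0.0002985 − j0.0003222) S
|Y| = 0.0004392 S → |Z| = 1/|Y| = 2277 Ω, ∠Z = −∠Y = 47.18°
I = V/|Z| = 5.710 mA
P = VI cos φ = 13 × 0.005710 × cos(47.18°) = 50.45 mW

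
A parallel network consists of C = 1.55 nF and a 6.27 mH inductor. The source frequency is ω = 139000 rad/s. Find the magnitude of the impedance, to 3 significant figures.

X_L = ωL = 872 Ω
X_C = 1/(ωC) = 4640 Ω
Parallel: admittances add. Y = 1/(jωL) + jωC
Y = (0 − j0.000932) S
|Y| = 0.000932 S → |Z| = 1/|Y| = 1070 Ω, ∠Z = −∠Y = 90.0°

1070 Ω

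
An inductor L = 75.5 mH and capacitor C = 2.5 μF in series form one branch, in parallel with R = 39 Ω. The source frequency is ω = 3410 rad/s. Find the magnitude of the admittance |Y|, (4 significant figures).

26.62 mS

X_L = ωL = 257.5 Ω
X_C = 1/(ωC) = 117.3 Ω
Branch 1: Z₁ = R = 39.00 Ω
Branch 2 (series LC): Z₂ = j(X_L − X_C) = j140.2 Ω
Parallel: Z = Z₁Z₂/(Z₁+Z₂), |Z| = 37.57 Ω, ∠Z = 15.55°
|Y| = 1/|Z| = 26.62 mS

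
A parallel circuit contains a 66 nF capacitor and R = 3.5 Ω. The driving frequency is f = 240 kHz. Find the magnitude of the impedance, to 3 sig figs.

ω = 2πf = 1.508e+06 rad/s
X_C = 1/(ωC) = 10.0 Ω
Parallel: admittances add. Y = 1/R + jωC
Y = (0.286 + j0.0995) S
|Y| = 0.303 S → |Z| = 1/|Y| = 3.31 Ω, ∠Z = −∠Y = -19.2°

3.31 Ω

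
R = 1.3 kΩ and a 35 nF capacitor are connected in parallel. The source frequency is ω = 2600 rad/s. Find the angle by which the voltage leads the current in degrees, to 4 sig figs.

X_C = 1/(ωC) = 10990 Ω
Parallel: admittances add. Y = 1/R + jωC
Y = (0.0007692 + j9.1e-05) S
|Y| = 0.0007746 S → |Z| = 1/|Y| = 1291 Ω, ∠Z = −∠Y = -6.747°

-6.747°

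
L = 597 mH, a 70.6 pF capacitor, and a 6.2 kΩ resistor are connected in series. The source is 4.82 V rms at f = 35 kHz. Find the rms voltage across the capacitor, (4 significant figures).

4.622 V

ω = 2πf = 219900 rad/s
X_L = ωL = 131300 Ω
X_C = 1/(ωC) = 64410 Ω
Net reactance X = X_L − X_C = 66880 Ω
Z = 6200 + j66880 Ω
|Z| = √(6200² + 66880²) = 67160 Ω
I = V/|Z| = 71.76 μA
V_C = I·|Z_C| = 7.176e-05 × 64410 = 4.622 V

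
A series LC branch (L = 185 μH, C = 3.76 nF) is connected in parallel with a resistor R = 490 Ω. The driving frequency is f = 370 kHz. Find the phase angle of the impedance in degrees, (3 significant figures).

57.2°

ω = 2πf = 2.325e+06 rad/s
X_L = ωL = 430 Ω
X_C = 1/(ωC) = 114 Ω
Branch 1: Z₁ = R = 490 Ω
Branch 2 (series LC): Z₂ = j(X_L − X_C) = j316 Ω
Parallel: Z = Z₁Z₂/(Z₁+Z₂), |Z| = 265 Ω, ∠Z = 57.2°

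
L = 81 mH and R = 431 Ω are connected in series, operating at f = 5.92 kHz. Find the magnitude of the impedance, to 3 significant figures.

3040 Ω

ω = 2πf = 37200 rad/s
X_L = ωL = 3010 Ω
Z = 431 + j3010 Ω
|Z| = √(431² + 3010²) = 3040 Ω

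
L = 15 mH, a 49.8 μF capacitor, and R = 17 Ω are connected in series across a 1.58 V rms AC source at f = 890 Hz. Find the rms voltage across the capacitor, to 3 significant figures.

ω = 2πf = 5592 rad/s
X_L = ωL = 83.9 Ω
X_C = 1/(ωC) = 3.59 Ω
Net reactance X = X_L − X_C = 80.3 Ω
Z = 17.0 + j80.3 Ω
|Z| = √(17.0² + 80.3²) = 82.1 Ω
I = V/|Z| = 19.3 mA
V_C = I·|Z_C| = 0.0193 × 3.59 = 0.0691 V

0.0691 V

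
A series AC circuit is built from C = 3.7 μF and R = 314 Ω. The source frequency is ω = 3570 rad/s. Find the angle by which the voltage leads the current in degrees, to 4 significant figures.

X_C = 1/(ωC) = 75.71 Ω
Z = 314.0 − j75.71 Ω
|Z| = √(314.0² + 75.71²) = 323.0 Ω
∠Z = arctan(-75.71/314.0) = -13.56°

-13.56°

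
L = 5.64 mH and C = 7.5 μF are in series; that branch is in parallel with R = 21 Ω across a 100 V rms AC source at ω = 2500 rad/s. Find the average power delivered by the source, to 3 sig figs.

476 W

X_L = ωL = 14.1 Ω
X_C = 1/(ωC) = 53.3 Ω
Branch 1: Z₁ = R = 21.0 Ω
Branch 2 (series LC): Z₂ = j(X_L − X_C) = −j39.2 Ω
Parallel: Z = Z₁Z₂/(Z₁+Z₂), |Z| = 18.5 Ω, ∠Z = -28.2°
I = V/|Z| = 5.40 A
P = VI cos φ = 100 × 5.40 × cos(-28.2°) = 476 W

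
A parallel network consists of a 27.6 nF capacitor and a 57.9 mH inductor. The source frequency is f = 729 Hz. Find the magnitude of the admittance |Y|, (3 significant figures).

3.64 mS

ω = 2πf = 4580 rad/s
X_L = ωL = 265 Ω
X_C = 1/(ωC) = 7910 Ω
Parallel: admittances add. Y = 1/(jωL) + jωC
Y = (0 − j0.00364) S
|Y| = 0.00364 S → |Z| = 1/|Y| = 274 Ω, ∠Z = −∠Y = 90.0°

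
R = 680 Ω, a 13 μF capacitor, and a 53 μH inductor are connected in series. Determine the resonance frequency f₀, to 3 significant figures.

6.06 kHz

ω₀ = 1/√(LC) = 1/√(5.3e-05 × 1.3e-05) = 38100 rad/s
f₀ = ω₀/(2π) = 6.06 kHz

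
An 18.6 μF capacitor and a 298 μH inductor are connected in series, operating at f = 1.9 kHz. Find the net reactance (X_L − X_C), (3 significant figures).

ω = 2πf = 11940 rad/s
X_L = ωL = 3.56 Ω
X_C = 1/(ωC) = 4.50 Ω
X = 3.56 − 4.50 = -0.946 Ω

-0.946 Ω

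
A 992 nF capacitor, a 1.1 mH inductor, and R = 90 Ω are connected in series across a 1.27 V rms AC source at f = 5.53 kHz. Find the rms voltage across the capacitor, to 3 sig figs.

0.407 V

ω = 2πf = 34750 rad/s
X_L = ωL = 38.2 Ω
X_C = 1/(ωC) = 29.0 Ω
Net reactance X = X_L − X_C = 9.21 Ω
Z = 90.0 + j9.21 Ω
|Z| = √(90.0² + 9.21²) = 90.5 Ω
I = V/|Z| = 14.0 mA
V_C = I·|Z_C| = 0.0140 × 29.0 = 0.407 V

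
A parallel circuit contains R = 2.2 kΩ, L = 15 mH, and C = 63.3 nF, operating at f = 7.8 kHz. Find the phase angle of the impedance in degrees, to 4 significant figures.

-75.38°

ω = 2πf = 49010 rad/s
X_L = ωL = 735.1 Ω
X_C = 1/(ωC) = 322.3 Ω
Parallel: admittances add. Y = 1/R + 1/(jωL) + jωC
Y = (0.0004545 + j0.001742) S
|Y| = 0.001800 S → |Z| = 1/|Y| = 555.5 Ω, ∠Z = −∠Y = -75.38°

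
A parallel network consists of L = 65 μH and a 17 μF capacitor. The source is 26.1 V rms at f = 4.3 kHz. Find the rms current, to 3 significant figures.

2.87 A

ω = 2πf = 27020 rad/s
X_L = ωL = 1.76 Ω
X_C = 1/(ωC) = 2.18 Ω
Parallel: admittances add. Y = 1/(jωL) + jωC
Y = (0 − j0.110) S
|Y| = 0.110 S → |Z| = 1/|Y| = 9.08 Ω, ∠Z = −∠Y = 90.0°
I = V/|Z| = 26.1/9.08 = 2.87 A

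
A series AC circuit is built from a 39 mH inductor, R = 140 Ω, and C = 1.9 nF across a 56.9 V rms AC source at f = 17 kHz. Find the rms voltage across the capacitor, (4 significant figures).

ω = 2πf = 106800 rad/s
X_L = ωL = 4166 Ω
X_C = 1/(ωC) = 4927 Ω
Net reactance X = X_L − X_C = -761.6 Ω
Z = 140.0 − j761.6 Ω
|Z| = √(140.0² + 761.6²) = 774.4 Ω
I = V/|Z| = 73.48 mA
V_C = I·|Z_C| = 0.07348 × 4927 = 362.0 V

362.0 V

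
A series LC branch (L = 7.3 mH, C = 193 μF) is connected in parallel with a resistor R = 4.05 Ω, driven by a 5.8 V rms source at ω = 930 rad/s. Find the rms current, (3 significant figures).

4.97 A

X_L = ωL = 6.79 Ω
X_C = 1/(ωC) = 5.57 Ω
Branch 1: Z₁ = R = 4.05 Ω
Branch 2 (series LC): Z₂ = j(X_L − X_C) = j1.22 Ω
Parallel: Z = Z₁Z₂/(Z₁+Z₂), |Z| = 1.17 Ω, ∠Z = 73.3°
I = V/|Z| = 5.8/1.17 = 4.97 A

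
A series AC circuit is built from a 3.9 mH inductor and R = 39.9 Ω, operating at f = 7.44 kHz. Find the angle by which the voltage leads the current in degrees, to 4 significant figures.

77.66°

ω = 2πf = 46750 rad/s
X_L = ωL = 182.3 Ω
Z = 39.90 + j182.3 Ω
|Z| = √(39.90² + 182.3²) = 186.6 Ω
∠Z = arctan(182.3/39.90) = 77.66°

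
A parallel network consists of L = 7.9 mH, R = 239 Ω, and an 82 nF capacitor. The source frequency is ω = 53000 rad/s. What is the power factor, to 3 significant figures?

X_L = ωL = 419 Ω
X_C = 1/(ωC) = 230 Ω
Parallel: admittances add. Y = 1/R + 1/(jωL) + jωC
Y = (0.00418 + j0.00196) S
|Y| = 0.00462 S → |Z| = 1/|Y| = 216 Ω, ∠Z = −∠Y = -25.1°
cos φ = cos(-25.1°) = 0.906

0.906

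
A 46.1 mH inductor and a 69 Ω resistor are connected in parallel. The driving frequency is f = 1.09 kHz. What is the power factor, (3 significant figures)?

ω = 2πf = 6849 rad/s
X_L = ωL = 316 Ω
Parallel: admittances add. Y = 1/R + 1/(jωL)
Y = (0.0145 − j0.00317) S
|Y| = 0.0148 S → |Z| = 1/|Y| = 67.4 Ω, ∠Z = −∠Y = 12.3°
cos φ = cos(12.3°) = 0.977

0.977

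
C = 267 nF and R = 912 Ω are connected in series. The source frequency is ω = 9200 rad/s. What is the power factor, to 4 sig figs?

X_C = 1/(ωC) = 407.1 Ω
Z = 912.0 − j407.1 Ω
|Z| = √(912.0² + 407.1²) = 998.7 Ω
∠Z = arctan(-407.1/912.0) = -24.06°
cos φ = cos(-24.06°) = 0.9132

0.9132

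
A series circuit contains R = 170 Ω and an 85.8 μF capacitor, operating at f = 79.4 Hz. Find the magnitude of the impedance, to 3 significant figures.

172 Ω

ω = 2πf = 498.9 rad/s
X_C = 1/(ωC) = 23.4 Ω
Z = 170 − j23.4 Ω
|Z| = √(170² + 23.4²) = 172 Ω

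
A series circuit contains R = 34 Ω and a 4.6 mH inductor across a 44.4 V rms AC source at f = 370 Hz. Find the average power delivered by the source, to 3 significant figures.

52.8 W

ω = 2πf = 2325 rad/s
X_L = ωL = 10.7 Ω
Z = 34.0 + j10.7 Ω
|Z| = √(34.0² + 10.7²) = 35.6 Ω
∠Z = arctan(10.7/34.0) = 17.5°
I = V/|Z| = 1.25 A
P = VI cos φ = 44.4 × 1.25 × cos(17.5°) = 52.8 W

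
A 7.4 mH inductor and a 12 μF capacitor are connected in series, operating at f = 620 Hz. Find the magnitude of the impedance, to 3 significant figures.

ω = 2πf = 3896 rad/s
X_L = ωL = 28.8 Ω
X_C = 1/(ωC) = 21.4 Ω
Net reactance X = X_L − X_C = 7.44 Ω
Z = j7.44 Ω
|Z| = √(0² + 7.44²) = 7.44 Ω

7.44 Ω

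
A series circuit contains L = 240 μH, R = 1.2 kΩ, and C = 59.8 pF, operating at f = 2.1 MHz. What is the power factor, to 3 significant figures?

0.534

ω = 2πf = 1.319e+07 rad/s
X_L = ωL = 3170 Ω
X_C = 1/(ωC) = 1270 Ω
Net reactance X = X_L − X_C = 1900 Ω
Z = 1200 + j1900 Ω
|Z| = √(1200² + 1900²) = 2250 Ω
∠Z = arctan(1900/1200) = 57.7°
cos φ = cos(57.7°) = 0.534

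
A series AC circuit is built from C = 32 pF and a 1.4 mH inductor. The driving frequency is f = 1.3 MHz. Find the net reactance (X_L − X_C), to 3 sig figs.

7610 Ω

ω = 2πf = 8.168e+06 rad/s
X_L = ωL = 11400 Ω
X_C = 1/(ωC) = 3830 Ω
X = 11400 − 3830 = 7610 Ω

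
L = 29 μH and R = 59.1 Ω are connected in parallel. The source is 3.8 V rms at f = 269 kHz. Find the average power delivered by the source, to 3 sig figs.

ω = 2πf = 1.69e+06 rad/s
X_L = ωL = 49.0 Ω
Parallel: admittances add. Y = 1/R + 1/(jωL)
Y = (0.0169 − j0.0204) S
|Y| = 0.0265 S → |Z| = 1/|Y| = 37.7 Ω, ∠Z = −∠Y = 50.3°
I = V/|Z| = 101 mA
P = VI cos φ = 3.8 × 0.101 × cos(50.3°) = 244 mW

244 mW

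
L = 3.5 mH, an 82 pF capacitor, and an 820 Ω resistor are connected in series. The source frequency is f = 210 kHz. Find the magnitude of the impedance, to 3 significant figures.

4700 Ω

ω = 2πf = 1.319e+06 rad/s
X_L = ωL = 4620 Ω
X_C = 1/(ωC) = 9240 Ω
Net reactance X = X_L − X_C = -4620 Ω
Z = 820 − j4620 Ω
|Z| = √(820² + 4620²) = 4700 Ω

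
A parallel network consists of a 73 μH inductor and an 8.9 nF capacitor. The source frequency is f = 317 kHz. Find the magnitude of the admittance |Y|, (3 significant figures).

10.8 mS

ω = 2πf = 1.992e+06 rad/s
X_L = ωL = 145 Ω
X_C = 1/(ωC) = 56.4 Ω
Parallel: admittances add. Y = 1/(jωL) + jωC
Y = (0 + j0.0108) S
|Y| = 0.0108 S → |Z| = 1/|Y| = 92.2 Ω, ∠Z = −∠Y = -90.0°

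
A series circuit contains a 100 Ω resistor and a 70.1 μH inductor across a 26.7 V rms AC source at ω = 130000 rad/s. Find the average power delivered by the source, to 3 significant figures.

7.07 W

X_L = ωL = 9.11 Ω
Z = 100 + j9.11 Ω
|Z| = √(100² + 9.11²) = 100 Ω
∠Z = arctan(9.11/100) = 5.21°
I = V/|Z| = 266 mA
P = VI cos φ = 26.7 × 0.266 × cos(5.21°) = 7.07 W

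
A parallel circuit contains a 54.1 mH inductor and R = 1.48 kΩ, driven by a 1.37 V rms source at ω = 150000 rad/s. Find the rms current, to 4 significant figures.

X_L = ωL = 8115 Ω
Parallel: admittances add. Y = 1/R + 1/(jωL)
Y = (0.0006757 − j0.0001232) S
|Y| = 0.0006868 S → |Z| = 1/|Y| = 1456 Ω, ∠Z = −∠Y = 10.34°
I = V/|Z| = 1.37/1456 = 940.9 μA

940.9 μA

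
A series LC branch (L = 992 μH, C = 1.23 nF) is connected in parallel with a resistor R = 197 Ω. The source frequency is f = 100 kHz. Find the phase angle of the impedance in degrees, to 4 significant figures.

-16.37°

ω = 2πf = 628300 rad/s
X_L = ωL = 623.3 Ω
X_C = 1/(ωC) = 1294 Ω
Branch 1: Z₁ = R = 197.0 Ω
Branch 2 (series LC): Z₂ = j(X_L − X_C) = −j670.7 Ω
Parallel: Z = Z₁Z₂/(Z₁+Z₂), |Z| = 189.0 Ω, ∠Z = -16.37°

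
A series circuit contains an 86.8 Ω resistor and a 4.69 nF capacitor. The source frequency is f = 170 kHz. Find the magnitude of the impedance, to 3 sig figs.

ω = 2πf = 1.068e+06 rad/s
X_C = 1/(ωC) = 200 Ω
Z = 86.8 − j200 Ω
|Z| = √(86.8² + 200²) = 218 Ω

218 Ω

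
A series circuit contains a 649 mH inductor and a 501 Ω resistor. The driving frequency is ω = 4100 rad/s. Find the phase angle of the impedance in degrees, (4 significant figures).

79.34°

X_L = ωL = 2661 Ω
Z = 501.0 + j2661 Ω
|Z| = √(501.0² + 2661²) = 2708 Ω
∠Z = arctan(2661/501.0) = 79.34°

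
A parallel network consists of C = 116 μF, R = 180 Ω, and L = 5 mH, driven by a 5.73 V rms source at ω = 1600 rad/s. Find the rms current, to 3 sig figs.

349 mA

X_L = ωL = 8.00 Ω
X_C = 1/(ωC) = 5.39 Ω
Parallel: admittances add. Y = 1/R + 1/(jωL) + jωC
Y = (0.00556 + j0.0606) S
|Y| = 0.0609 S → |Z| = 1/|Y| = 16.4 Ω, ∠Z = −∠Y = -84.8°
I = V/|Z| = 5.73/16.4 = 349 mA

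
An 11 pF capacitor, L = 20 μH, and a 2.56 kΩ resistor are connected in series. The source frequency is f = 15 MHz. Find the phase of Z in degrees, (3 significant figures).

ω = 2πf = 9.425e+07 rad/s
X_L = ωL = 1880 Ω
X_C = 1/(ωC) = 965 Ω
Net reactance X = X_L − X_C = 920 Ω
Z = 2560 + j920 Ω
|Z| = √(2560² + 920²) = 2720 Ω
∠Z = arctan(920/2560) = 19.8°

19.8°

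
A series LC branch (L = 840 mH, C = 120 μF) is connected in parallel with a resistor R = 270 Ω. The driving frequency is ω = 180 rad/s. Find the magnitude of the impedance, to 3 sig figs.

97.8 Ω

X_L = ωL = 151 Ω
X_C = 1/(ωC) = 46.3 Ω
Branch 1: Z₁ = R = 270 Ω
Branch 2 (series LC): Z₂ = j(X_L − X_C) = j105 Ω
Parallel: Z = Z₁Z₂/(Z₁+Z₂), |Z| = 97.8 Ω, ∠Z = 68.8°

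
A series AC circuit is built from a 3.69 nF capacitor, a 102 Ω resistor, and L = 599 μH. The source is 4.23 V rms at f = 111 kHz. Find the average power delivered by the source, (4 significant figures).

162.1 mW

ω = 2πf = 697400 rad/s
X_L = ωL = 417.8 Ω
X_C = 1/(ωC) = 388.6 Ω
Net reactance X = X_L − X_C = 29.19 Ω
Z = 102.0 + j29.19 Ω
|Z| = √(102.0² + 29.19²) = 106.1 Ω
∠Z = arctan(29.19/102.0) = 15.97°
I = V/|Z| = 39.87 mA
P = VI cos φ = 4.23 × 0.03987 × cos(15.97°) = 162.1 mW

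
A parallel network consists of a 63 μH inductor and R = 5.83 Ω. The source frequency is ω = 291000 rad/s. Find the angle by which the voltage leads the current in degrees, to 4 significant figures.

X_L = ωL = 18.33 Ω
Parallel: admittances add. Y = 1/R + 1/(jωL)
Y = (0.1715 − j0.05455) S
|Y| = 0.1800 S → |Z| = 1/|Y| = 5.556 Ω, ∠Z = −∠Y = 17.64°

17.64°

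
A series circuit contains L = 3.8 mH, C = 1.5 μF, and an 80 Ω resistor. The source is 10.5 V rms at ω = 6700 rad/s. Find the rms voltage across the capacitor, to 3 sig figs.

X_L = ωL = 25.5 Ω
X_C = 1/(ωC) = 99.5 Ω
Net reactance X = X_L − X_C = -74.0 Ω
Z = 80.0 − j74.0 Ω
|Z| = √(80.0² + 74.0²) = 109 Ω
I = V/|Z| = 96.3 mA
V_C = I·|Z_C| = 0.0963 × 99.5 = 9.58 V

9.58 V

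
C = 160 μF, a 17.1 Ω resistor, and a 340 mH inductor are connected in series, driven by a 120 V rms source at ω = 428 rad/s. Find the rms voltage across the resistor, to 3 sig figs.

X_L = ωL = 146 Ω
X_C = 1/(ωC) = 14.6 Ω
Net reactance X = X_L − X_C = 131 Ω
Z = 17.1 + j131 Ω
|Z| = √(17.1² + 131²) = 132 Ω
I = V/|Z| = 909 mA
V_R = I·|Z_R| = 0.909 × 17.1 = 15.5 V

15.5 V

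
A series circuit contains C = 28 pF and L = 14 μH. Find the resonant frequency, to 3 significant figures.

8.04 MHz

ω₀ = 1/√(LC) = 1/√(1.4e-05 × 2.8e-11) = 5.051e+07 rad/s
f₀ = ω₀/(2π) = 8.04 MHz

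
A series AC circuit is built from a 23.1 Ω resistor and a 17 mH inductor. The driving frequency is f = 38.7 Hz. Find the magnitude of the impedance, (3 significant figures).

ω = 2πf = 243.2 rad/s
X_L = ωL = 4.13 Ω
Z = 23.1 + j4.13 Ω
|Z| = √(23.1² + 4.13²) = 23.5 Ω

23.5 Ω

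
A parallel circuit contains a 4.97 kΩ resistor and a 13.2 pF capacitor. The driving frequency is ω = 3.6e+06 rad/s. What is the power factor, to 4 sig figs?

X_C = 1/(ωC) = 21040 Ω
Parallel: admittances add. Y = 1/R + jωC
Y = (0.0002012 + j4.752e-05) S
|Y| = 0.0002067 S → |Z| = 1/|Y| = 4837 Ω, ∠Z = −∠Y = -13.29°
cos φ = cos(-13.29°) = 0.9732

0.9732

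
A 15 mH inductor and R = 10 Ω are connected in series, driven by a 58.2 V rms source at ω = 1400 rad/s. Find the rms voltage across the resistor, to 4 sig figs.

X_L = ωL = 21.00 Ω
Z = 10.00 + j21.00 Ω
|Z| = √(10.00² + 21.00²) = 23.26 Ω
I = V/|Z| = 2.502 A
V_R = I·|Z_R| = 2.502 × 10.00 = 25.02 V

25.02 V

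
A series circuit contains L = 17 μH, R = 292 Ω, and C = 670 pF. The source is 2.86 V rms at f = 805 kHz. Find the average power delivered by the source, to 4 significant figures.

18.52 mW

ω = 2πf = 5.058e+06 rad/s
X_L = ωL = 85.99 Ω
X_C = 1/(ωC) = 295.1 Ω
Net reactance X = X_L − X_C = -209.1 Ω
Z = 292.0 − j209.1 Ω
|Z| = √(292.0² + 209.1²) = 359.1 Ω
∠Z = arctan(-209.1/292.0) = -35.61°
I = V/|Z| = 7.963 mA
P = VI cos φ = 2.86 × 0.007963 × cos(-35.61°) = 18.52 mW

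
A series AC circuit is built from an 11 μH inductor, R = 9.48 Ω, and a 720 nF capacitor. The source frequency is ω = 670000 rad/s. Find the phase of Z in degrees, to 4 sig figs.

29.19°

X_L = ωL = 7.370 Ω
X_C = 1/(ωC) = 2.073 Ω
Net reactance X = X_L − X_C = 5.297 Ω
Z = 9.480 + j5.297 Ω
|Z| = √(9.480² + 5.297²) = 10.86 Ω
∠Z = arctan(5.297/9.480) = 29.19°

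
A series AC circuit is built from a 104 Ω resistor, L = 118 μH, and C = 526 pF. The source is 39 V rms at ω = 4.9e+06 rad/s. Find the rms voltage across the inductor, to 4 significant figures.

104.0 V

X_L = ωL = 578.2 Ω
X_C = 1/(ωC) = 388.0 Ω
Net reactance X = X_L − X_C = 190.2 Ω
Z = 104.0 + j190.2 Ω
|Z| = √(104.0² + 190.2²) = 216.8 Ω
I = V/|Z| = 179.9 mA
V_L = I·|Z_L| = 0.1799 × 578.2 = 104.0 V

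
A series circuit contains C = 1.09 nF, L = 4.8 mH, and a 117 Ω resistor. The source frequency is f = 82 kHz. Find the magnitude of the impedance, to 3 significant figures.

ω = 2πf = 515200 rad/s
X_L = ωL = 2470 Ω
X_C = 1/(ωC) = 1780 Ω
Net reactance X = X_L − X_C = 692 Ω
Z = 117 + j692 Ω
|Z| = √(117² + 692²) = 702 Ω

702 Ω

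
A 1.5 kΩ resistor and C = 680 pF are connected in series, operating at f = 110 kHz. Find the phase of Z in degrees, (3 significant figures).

ω = 2πf = 691200 rad/s
X_C = 1/(ωC) = 2130 Ω
Z = 1500 − j2130 Ω
|Z| = √(1500² + 2130²) = 2600 Ω
∠Z = arctan(-2130/1500) = -54.8°

-54.8°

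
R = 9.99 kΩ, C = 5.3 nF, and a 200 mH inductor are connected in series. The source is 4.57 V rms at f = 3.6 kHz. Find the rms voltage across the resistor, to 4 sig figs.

4.269 V

ω = 2πf = 22620 rad/s
X_L = ωL = 4524 Ω
X_C = 1/(ωC) = 8341 Ω
Net reactance X = X_L − X_C = -3818 Ω
Z = 9990 − j3818 Ω
|Z| = √(9990² + 3818²) = 10690 Ω
I = V/|Z| = 427.3 μA
V_R = I·|Z_R| = 0.0004273 × 9990 = 4.269 V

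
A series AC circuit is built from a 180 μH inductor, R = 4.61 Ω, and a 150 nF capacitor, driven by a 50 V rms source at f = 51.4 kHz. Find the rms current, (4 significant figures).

1.324 A

ω = 2πf = 323000 rad/s
X_L = ωL = 58.13 Ω
X_C = 1/(ωC) = 20.64 Ω
Net reactance X = X_L − X_C = 37.49 Ω
Z = 4.610 + j37.49 Ω
|Z| = √(4.610² + 37.49²) = 37.77 Ω
I = V/|Z| = 50/37.77 = 1.324 A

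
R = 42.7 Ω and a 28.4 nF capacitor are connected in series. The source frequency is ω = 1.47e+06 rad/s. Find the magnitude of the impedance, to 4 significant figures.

X_C = 1/(ωC) = 23.95 Ω
Z = 42.70 − j23.95 Ω
|Z| = √(42.70² + 23.95²) = 48.96 Ω

48.96 Ω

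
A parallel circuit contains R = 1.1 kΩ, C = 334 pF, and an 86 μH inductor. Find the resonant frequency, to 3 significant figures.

ω₀ = 1/√(LC) = 1/√(8.6e-05 × 3.34e-10) = 5.9e+06 rad/s
f₀ = ω₀/(2π) = 939 kHz

939 kHz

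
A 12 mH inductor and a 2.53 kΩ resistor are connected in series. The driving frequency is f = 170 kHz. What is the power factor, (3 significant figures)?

ω = 2πf = 1.068e+06 rad/s
X_L = ωL = 12800 Ω
Z = 2530 + j12800 Ω
|Z| = √(2530² + 12800²) = 13100 Ω
∠Z = arctan(12800/2530) = 78.8°
cos φ = cos(78.8°) = 0.194

0.194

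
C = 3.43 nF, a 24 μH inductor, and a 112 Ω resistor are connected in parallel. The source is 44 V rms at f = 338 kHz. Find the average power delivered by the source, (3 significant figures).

ω = 2πf = 2.124e+06 rad/s
X_L = ωL = 51.0 Ω
X_C = 1/(ωC) = 137 Ω
Parallel: admittances add. Y = 1/R + 1/(jωL) + jωC
Y = (0.00893 − j0.0123) S
|Y| = 0.0152 S → |Z| = 1/|Y| = 65.7 Ω, ∠Z = −∠Y = 54.1°
I = V/|Z| = 670 mA
P = VI cos φ = 44 × 0.670 × cos(54.1°) = 17.3 W

17.3 W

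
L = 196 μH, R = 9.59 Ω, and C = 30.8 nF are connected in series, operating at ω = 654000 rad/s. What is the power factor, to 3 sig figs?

0.121

X_L = ωL = 128 Ω
X_C = 1/(ωC) = 49.6 Ω
Net reactance X = X_L − X_C = 78.5 Ω
Z = 9.59 + j78.5 Ω
|Z| = √(9.59² + 78.5²) = 79.1 Ω
∠Z = arctan(78.5/9.59) = 83.0°
cos φ = cos(83.0°) = 0.121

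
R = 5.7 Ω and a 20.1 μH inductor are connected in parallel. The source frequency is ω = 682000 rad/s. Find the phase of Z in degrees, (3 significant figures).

X_L = ωL = 13.7 Ω
Parallel: admittances add. Y = 1/R + 1/(jωL)
Y = (0.175 − j0.0729) S
|Y| = 0.190 S → |Z| = 1/|Y| = 5.26 Ω, ∠Z = −∠Y = 22.6°

22.6°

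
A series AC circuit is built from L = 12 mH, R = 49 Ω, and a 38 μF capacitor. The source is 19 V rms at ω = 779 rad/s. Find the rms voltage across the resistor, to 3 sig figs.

X_L = ωL = 9.35 Ω
X_C = 1/(ωC) = 33.8 Ω
Net reactance X = X_L − X_C = -24.4 Ω
Z = 49.0 − j24.4 Ω
|Z| = √(49.0² + 24.4²) = 54.8 Ω
I = V/|Z| = 347 mA
V_R = I·|Z_R| = 0.347 × 49.0 = 17.0 V

17.0 V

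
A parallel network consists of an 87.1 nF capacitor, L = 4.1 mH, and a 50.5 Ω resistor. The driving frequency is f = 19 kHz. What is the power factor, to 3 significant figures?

ω = 2πf = 119400 rad/s
X_L = ωL = 489 Ω
X_C = 1/(ωC) = 96.2 Ω
Parallel: admittances add. Y = 1/R + 1/(jωL) + jωC
Y = (0.0198 + j0.00835) S
|Y| = 0.0215 S → |Z| = 1/|Y| = 46.5 Ω, ∠Z = −∠Y = -22.9°
cos φ = cos(-22.9°) = 0.921

0.921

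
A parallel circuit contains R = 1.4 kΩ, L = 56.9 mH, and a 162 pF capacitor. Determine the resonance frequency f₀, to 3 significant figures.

ω₀ = 1/√(LC) = 1/√(0.0569 × 1.62e-10) = 329400 rad/s
f₀ = ω₀/(2π) = 52.4 kHz

52.4 kHz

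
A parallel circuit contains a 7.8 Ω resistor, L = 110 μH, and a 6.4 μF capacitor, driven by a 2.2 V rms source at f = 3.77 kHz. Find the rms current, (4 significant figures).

ω = 2πf = 23690 rad/s
X_L = ωL = 2.606 Ω
X_C = 1/(ωC) = 6.596 Ω
Parallel: admittances add. Y = 1/R + 1/(jωL) + jωC
Y = (0.1282 − j0.2322) S
|Y| = 0.2652 S → |Z| = 1/|Y| = 3.770 Ω, ∠Z = −∠Y = 61.09°
I = V/|Z| = 2.2/3.770 = 583.5 mA

583.5 mA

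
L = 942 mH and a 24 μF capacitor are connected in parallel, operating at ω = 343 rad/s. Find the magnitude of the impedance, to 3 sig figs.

195 Ω

X_L = ωL = 323 Ω
X_C = 1/(ωC) = 121 Ω
Parallel: admittances add. Y = 1/(jωL) + jωC
Y = (0 + j0.00514) S
|Y| = 0.00514 S → |Z| = 1/|Y| = 195 Ω, ∠Z = −∠Y = -90.0°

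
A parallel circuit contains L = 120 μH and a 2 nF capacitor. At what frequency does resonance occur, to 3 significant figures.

325 kHz

ω₀ = 1/√(LC) = 1/√(0.00012 × 2e-09) = 2.041e+06 rad/s
f₀ = ω₀/(2π) = 325 kHz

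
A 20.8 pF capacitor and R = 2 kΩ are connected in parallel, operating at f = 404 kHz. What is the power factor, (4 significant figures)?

ω = 2πf = 2.538e+06 rad/s
X_C = 1/(ωC) = 18940 Ω
Parallel: admittances add. Y = 1/R + jωC
Y = (0.0005000 + j5.28e-05) S
|Y| = 0.0005028 S → |Z| = 1/|Y| = 1989 Ω, ∠Z = −∠Y = -6.028°
cos φ = cos(-6.028°) = 0.9945

0.9945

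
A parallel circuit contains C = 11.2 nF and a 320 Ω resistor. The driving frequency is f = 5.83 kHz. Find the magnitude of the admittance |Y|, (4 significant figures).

3.152 mS

ω = 2πf = 36630 rad/s
X_C = 1/(ωC) = 2437 Ω
Parallel: admittances add. Y = 1/R + jωC
Y = (0.003125 + j0.0004103) S
|Y| = 0.003152 S → |Z| = 1/|Y| = 317.3 Ω, ∠Z = −∠Y = -7.479°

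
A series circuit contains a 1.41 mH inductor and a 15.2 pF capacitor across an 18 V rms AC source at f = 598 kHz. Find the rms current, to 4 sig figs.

ω = 2πf = 3.757e+06 rad/s
X_L = ωL = 5298 Ω
X_C = 1/(ωC) = 17510 Ω
Net reactance X = X_L − X_C = -12210 Ω
Z = − j12210 Ω
|Z| = √(0² + 12210²) = 12210 Ω
I = V/|Z| = 18/12210 = 1.474 mA

1.474 mA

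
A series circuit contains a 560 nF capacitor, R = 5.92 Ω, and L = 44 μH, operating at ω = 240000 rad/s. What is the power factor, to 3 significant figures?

X_L = ωL = 10.6 Ω
X_C = 1/(ωC) = 7.44 Ω
Net reactance X = X_L − X_C = 3.12 Ω
Z = 5.92 + j3.12 Ω
|Z| = √(5.92² + 3.12²) = 6.69 Ω
∠Z = arctan(3.12/5.92) = 27.8°
cos φ = cos(27.8°) = 0.885

0.885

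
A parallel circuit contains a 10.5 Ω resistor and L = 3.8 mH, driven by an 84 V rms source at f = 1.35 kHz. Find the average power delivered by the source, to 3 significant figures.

672 W

ω = 2πf = 8482 rad/s
X_L = ωL = 32.2 Ω
Parallel: admittances add. Y = 1/R + 1/(jωL)
Y = (0.0952 − j0.0310) S
|Y| = 0.100 S → |Z| = 1/|Y| = 9.98 Ω, ∠Z = −∠Y = 18.0°
I = V/|Z| = 8.41 A
P = VI cos φ = 84 × 8.41 × cos(18.0°) = 672 W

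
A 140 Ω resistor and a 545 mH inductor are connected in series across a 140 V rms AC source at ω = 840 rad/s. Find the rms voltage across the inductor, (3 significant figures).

134 V

X_L = ωL = 458 Ω
Z = 140 + j458 Ω
|Z| = √(140² + 458²) = 479 Ω
I = V/|Z| = 292 mA
V_L = I·|Z_L| = 0.292 × 458 = 134 V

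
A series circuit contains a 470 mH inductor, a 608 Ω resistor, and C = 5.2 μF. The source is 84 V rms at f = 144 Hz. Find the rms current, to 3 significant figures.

130 mA

ω = 2πf = 904.8 rad/s
X_L = ωL = 425 Ω
X_C = 1/(ωC) = 213 Ω
Net reactance X = X_L − X_C = 213 Ω
Z = 608 + j213 Ω
|Z| = √(608² + 213²) = 644 Ω
I = V/|Z| = 84/644 = 130 mA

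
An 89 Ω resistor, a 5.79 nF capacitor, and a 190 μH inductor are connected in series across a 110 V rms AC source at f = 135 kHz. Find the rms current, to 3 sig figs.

ω = 2πf = 848200 rad/s
X_L = ωL = 161 Ω
X_C = 1/(ωC) = 204 Ω
Net reactance X = X_L − X_C = -42.5 Ω
Z = 89.0 − j42.5 Ω
|Z| = √(89.0² + 42.5²) = 98.6 Ω
I = V/|Z| = 110/98.6 = 1.12 A

1.12 A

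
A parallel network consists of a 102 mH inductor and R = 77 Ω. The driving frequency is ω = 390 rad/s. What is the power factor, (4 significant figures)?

0.4590

X_L = ωL = 39.78 Ω
Parallel: admittances add. Y = 1/R + 1/(jωL)
Y = (0.01299 − j0.02514) S
|Y| = 0.02829 S → |Z| = 1/|Y| = 35.34 Ω, ∠Z = −∠Y = 62.68°
cos φ = cos(62.68°) = 0.4590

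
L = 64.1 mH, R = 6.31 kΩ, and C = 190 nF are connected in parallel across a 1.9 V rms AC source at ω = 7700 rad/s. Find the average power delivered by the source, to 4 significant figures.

572.1 μW

X_L = ωL = 493.6 Ω
X_C = 1/(ωC) = 683.5 Ω
Parallel: admittances add. Y = 1/R + 1/(jωL) + jωC
Y = (0.0001585 − j0.0005631) S
|Y| = 0.0005849 S → |Z| = 1/|Y| = 1710 Ω, ∠Z = −∠Y = 74.28°
I = V/|Z| = 1.111 mA
P = VI cos φ = 1.9 × 0.001111 × cos(74.28°) = 572.1 μW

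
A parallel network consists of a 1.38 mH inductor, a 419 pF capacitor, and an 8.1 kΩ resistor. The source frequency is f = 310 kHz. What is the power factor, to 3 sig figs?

ω = 2πf = 1.948e+06 rad/s
X_L = ωL = 2690 Ω
X_C = 1/(ωC) = 1230 Ω
Parallel: admittances add. Y = 1/R + 1/(jωL) + jωC
Y = (0.000123 + j0.000444) S
|Y| = 0.000461 S → |Z| = 1/|Y| = 2170 Ω, ∠Z = −∠Y = -74.5°
cos φ = cos(-74.5°) = 0.268

0.268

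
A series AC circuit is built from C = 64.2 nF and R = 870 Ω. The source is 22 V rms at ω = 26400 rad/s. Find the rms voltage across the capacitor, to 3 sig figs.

X_C = 1/(ωC) = 590 Ω
Z = 870 − j590 Ω
|Z| = √(870² + 590²) = 1050 Ω
I = V/|Z| = 20.9 mA
V_C = I·|Z_C| = 0.0209 × 590 = 12.3 V

12.3 V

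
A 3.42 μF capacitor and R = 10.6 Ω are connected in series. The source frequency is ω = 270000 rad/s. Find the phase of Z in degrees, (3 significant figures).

-5.83°

X_C = 1/(ωC) = 1.08 Ω
Z = 10.6 − j1.08 Ω
|Z| = √(10.6² + 1.08²) = 10.7 Ω
∠Z = arctan(-1.08/10.6) = -5.83°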